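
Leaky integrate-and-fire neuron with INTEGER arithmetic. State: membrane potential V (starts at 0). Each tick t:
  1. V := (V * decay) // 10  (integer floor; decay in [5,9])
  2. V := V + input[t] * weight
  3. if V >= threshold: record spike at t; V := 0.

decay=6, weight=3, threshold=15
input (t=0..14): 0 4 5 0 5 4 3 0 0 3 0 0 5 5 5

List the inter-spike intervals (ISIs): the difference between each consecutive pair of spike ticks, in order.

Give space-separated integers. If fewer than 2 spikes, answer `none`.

Answer: 2 2 6 1 1

Derivation:
t=0: input=0 -> V=0
t=1: input=4 -> V=12
t=2: input=5 -> V=0 FIRE
t=3: input=0 -> V=0
t=4: input=5 -> V=0 FIRE
t=5: input=4 -> V=12
t=6: input=3 -> V=0 FIRE
t=7: input=0 -> V=0
t=8: input=0 -> V=0
t=9: input=3 -> V=9
t=10: input=0 -> V=5
t=11: input=0 -> V=3
t=12: input=5 -> V=0 FIRE
t=13: input=5 -> V=0 FIRE
t=14: input=5 -> V=0 FIRE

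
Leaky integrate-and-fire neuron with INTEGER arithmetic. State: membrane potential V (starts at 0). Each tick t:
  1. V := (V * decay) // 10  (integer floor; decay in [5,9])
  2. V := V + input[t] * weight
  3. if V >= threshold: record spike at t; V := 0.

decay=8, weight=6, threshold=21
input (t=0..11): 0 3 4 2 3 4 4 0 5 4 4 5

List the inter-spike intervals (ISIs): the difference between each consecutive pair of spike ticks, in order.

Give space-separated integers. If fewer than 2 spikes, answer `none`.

t=0: input=0 -> V=0
t=1: input=3 -> V=18
t=2: input=4 -> V=0 FIRE
t=3: input=2 -> V=12
t=4: input=3 -> V=0 FIRE
t=5: input=4 -> V=0 FIRE
t=6: input=4 -> V=0 FIRE
t=7: input=0 -> V=0
t=8: input=5 -> V=0 FIRE
t=9: input=4 -> V=0 FIRE
t=10: input=4 -> V=0 FIRE
t=11: input=5 -> V=0 FIRE

Answer: 2 1 1 2 1 1 1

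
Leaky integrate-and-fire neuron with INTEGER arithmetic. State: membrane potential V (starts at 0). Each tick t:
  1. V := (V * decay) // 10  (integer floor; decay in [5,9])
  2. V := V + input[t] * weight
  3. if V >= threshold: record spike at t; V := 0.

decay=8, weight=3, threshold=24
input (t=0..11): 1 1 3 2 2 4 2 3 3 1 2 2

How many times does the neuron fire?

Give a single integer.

t=0: input=1 -> V=3
t=1: input=1 -> V=5
t=2: input=3 -> V=13
t=3: input=2 -> V=16
t=4: input=2 -> V=18
t=5: input=4 -> V=0 FIRE
t=6: input=2 -> V=6
t=7: input=3 -> V=13
t=8: input=3 -> V=19
t=9: input=1 -> V=18
t=10: input=2 -> V=20
t=11: input=2 -> V=22

Answer: 1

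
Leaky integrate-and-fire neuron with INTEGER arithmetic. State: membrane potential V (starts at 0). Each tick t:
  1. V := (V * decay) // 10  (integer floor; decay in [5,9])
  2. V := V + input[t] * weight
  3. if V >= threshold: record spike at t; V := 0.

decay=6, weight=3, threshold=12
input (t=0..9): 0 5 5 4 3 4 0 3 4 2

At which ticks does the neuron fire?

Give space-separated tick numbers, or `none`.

t=0: input=0 -> V=0
t=1: input=5 -> V=0 FIRE
t=2: input=5 -> V=0 FIRE
t=3: input=4 -> V=0 FIRE
t=4: input=3 -> V=9
t=5: input=4 -> V=0 FIRE
t=6: input=0 -> V=0
t=7: input=3 -> V=9
t=8: input=4 -> V=0 FIRE
t=9: input=2 -> V=6

Answer: 1 2 3 5 8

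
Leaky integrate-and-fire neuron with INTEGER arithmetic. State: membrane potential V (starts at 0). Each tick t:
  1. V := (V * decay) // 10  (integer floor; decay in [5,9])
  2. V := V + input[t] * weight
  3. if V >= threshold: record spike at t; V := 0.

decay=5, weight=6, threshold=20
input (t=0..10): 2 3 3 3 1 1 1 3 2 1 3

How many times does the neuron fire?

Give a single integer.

t=0: input=2 -> V=12
t=1: input=3 -> V=0 FIRE
t=2: input=3 -> V=18
t=3: input=3 -> V=0 FIRE
t=4: input=1 -> V=6
t=5: input=1 -> V=9
t=6: input=1 -> V=10
t=7: input=3 -> V=0 FIRE
t=8: input=2 -> V=12
t=9: input=1 -> V=12
t=10: input=3 -> V=0 FIRE

Answer: 4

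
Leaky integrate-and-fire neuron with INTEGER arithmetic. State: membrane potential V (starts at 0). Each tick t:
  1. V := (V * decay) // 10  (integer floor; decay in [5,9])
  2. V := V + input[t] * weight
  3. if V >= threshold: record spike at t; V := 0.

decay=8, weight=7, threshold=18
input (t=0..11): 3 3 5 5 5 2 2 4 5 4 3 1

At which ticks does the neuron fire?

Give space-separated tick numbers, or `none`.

Answer: 0 1 2 3 4 6 7 8 9 10

Derivation:
t=0: input=3 -> V=0 FIRE
t=1: input=3 -> V=0 FIRE
t=2: input=5 -> V=0 FIRE
t=3: input=5 -> V=0 FIRE
t=4: input=5 -> V=0 FIRE
t=5: input=2 -> V=14
t=6: input=2 -> V=0 FIRE
t=7: input=4 -> V=0 FIRE
t=8: input=5 -> V=0 FIRE
t=9: input=4 -> V=0 FIRE
t=10: input=3 -> V=0 FIRE
t=11: input=1 -> V=7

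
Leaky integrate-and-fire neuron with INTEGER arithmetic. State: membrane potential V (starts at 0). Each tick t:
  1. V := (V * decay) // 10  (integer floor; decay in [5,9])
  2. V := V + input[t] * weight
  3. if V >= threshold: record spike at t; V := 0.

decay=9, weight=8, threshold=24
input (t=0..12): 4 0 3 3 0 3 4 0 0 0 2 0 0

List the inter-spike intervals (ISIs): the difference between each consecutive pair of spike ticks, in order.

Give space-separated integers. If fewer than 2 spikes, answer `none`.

t=0: input=4 -> V=0 FIRE
t=1: input=0 -> V=0
t=2: input=3 -> V=0 FIRE
t=3: input=3 -> V=0 FIRE
t=4: input=0 -> V=0
t=5: input=3 -> V=0 FIRE
t=6: input=4 -> V=0 FIRE
t=7: input=0 -> V=0
t=8: input=0 -> V=0
t=9: input=0 -> V=0
t=10: input=2 -> V=16
t=11: input=0 -> V=14
t=12: input=0 -> V=12

Answer: 2 1 2 1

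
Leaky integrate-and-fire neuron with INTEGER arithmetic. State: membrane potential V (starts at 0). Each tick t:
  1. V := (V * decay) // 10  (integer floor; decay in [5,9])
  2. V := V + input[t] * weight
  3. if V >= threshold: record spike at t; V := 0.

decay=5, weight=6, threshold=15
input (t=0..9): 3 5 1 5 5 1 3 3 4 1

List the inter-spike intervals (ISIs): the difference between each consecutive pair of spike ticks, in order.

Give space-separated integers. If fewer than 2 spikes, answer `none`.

Answer: 1 2 1 2 1 1

Derivation:
t=0: input=3 -> V=0 FIRE
t=1: input=5 -> V=0 FIRE
t=2: input=1 -> V=6
t=3: input=5 -> V=0 FIRE
t=4: input=5 -> V=0 FIRE
t=5: input=1 -> V=6
t=6: input=3 -> V=0 FIRE
t=7: input=3 -> V=0 FIRE
t=8: input=4 -> V=0 FIRE
t=9: input=1 -> V=6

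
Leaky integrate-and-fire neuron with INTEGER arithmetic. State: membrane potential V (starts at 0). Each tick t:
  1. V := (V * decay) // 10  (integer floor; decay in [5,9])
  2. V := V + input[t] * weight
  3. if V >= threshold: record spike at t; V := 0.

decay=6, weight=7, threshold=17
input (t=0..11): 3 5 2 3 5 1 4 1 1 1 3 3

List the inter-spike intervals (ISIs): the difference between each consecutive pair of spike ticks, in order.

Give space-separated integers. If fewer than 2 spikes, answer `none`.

Answer: 1 2 1 2 4 1

Derivation:
t=0: input=3 -> V=0 FIRE
t=1: input=5 -> V=0 FIRE
t=2: input=2 -> V=14
t=3: input=3 -> V=0 FIRE
t=4: input=5 -> V=0 FIRE
t=5: input=1 -> V=7
t=6: input=4 -> V=0 FIRE
t=7: input=1 -> V=7
t=8: input=1 -> V=11
t=9: input=1 -> V=13
t=10: input=3 -> V=0 FIRE
t=11: input=3 -> V=0 FIRE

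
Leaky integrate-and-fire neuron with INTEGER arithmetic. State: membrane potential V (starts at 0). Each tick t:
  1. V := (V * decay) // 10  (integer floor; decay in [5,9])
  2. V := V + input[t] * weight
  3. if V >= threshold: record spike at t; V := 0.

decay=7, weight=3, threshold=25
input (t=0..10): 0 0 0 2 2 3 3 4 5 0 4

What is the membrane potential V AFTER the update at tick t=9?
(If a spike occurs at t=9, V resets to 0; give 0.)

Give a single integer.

t=0: input=0 -> V=0
t=1: input=0 -> V=0
t=2: input=0 -> V=0
t=3: input=2 -> V=6
t=4: input=2 -> V=10
t=5: input=3 -> V=16
t=6: input=3 -> V=20
t=7: input=4 -> V=0 FIRE
t=8: input=5 -> V=15
t=9: input=0 -> V=10
t=10: input=4 -> V=19

Answer: 10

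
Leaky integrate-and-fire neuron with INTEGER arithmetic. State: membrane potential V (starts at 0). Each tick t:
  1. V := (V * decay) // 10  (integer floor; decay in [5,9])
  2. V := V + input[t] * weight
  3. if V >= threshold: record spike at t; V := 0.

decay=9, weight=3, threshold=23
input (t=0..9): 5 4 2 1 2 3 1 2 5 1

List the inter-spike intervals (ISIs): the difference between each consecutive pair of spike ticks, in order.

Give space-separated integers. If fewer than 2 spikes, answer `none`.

t=0: input=5 -> V=15
t=1: input=4 -> V=0 FIRE
t=2: input=2 -> V=6
t=3: input=1 -> V=8
t=4: input=2 -> V=13
t=5: input=3 -> V=20
t=6: input=1 -> V=21
t=7: input=2 -> V=0 FIRE
t=8: input=5 -> V=15
t=9: input=1 -> V=16

Answer: 6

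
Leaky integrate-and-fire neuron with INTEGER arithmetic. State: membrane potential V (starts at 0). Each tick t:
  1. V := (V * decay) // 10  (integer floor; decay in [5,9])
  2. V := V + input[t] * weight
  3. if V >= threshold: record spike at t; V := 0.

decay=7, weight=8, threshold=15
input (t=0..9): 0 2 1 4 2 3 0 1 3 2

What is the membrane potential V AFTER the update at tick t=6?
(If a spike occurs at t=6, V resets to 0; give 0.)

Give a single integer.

Answer: 0

Derivation:
t=0: input=0 -> V=0
t=1: input=2 -> V=0 FIRE
t=2: input=1 -> V=8
t=3: input=4 -> V=0 FIRE
t=4: input=2 -> V=0 FIRE
t=5: input=3 -> V=0 FIRE
t=6: input=0 -> V=0
t=7: input=1 -> V=8
t=8: input=3 -> V=0 FIRE
t=9: input=2 -> V=0 FIRE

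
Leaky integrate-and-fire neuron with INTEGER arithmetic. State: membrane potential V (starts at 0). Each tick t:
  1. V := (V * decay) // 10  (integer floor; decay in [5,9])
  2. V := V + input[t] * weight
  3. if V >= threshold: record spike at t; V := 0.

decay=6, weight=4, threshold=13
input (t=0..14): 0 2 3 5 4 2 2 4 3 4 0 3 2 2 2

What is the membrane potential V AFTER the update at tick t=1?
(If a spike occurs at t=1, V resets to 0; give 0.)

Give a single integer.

Answer: 8

Derivation:
t=0: input=0 -> V=0
t=1: input=2 -> V=8
t=2: input=3 -> V=0 FIRE
t=3: input=5 -> V=0 FIRE
t=4: input=4 -> V=0 FIRE
t=5: input=2 -> V=8
t=6: input=2 -> V=12
t=7: input=4 -> V=0 FIRE
t=8: input=3 -> V=12
t=9: input=4 -> V=0 FIRE
t=10: input=0 -> V=0
t=11: input=3 -> V=12
t=12: input=2 -> V=0 FIRE
t=13: input=2 -> V=8
t=14: input=2 -> V=12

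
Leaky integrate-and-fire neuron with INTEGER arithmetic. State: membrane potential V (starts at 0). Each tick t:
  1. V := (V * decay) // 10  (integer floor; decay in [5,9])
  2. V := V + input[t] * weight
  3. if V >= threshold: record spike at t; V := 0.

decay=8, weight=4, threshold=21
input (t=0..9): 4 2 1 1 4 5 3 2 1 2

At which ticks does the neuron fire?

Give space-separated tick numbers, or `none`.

Answer: 4 6

Derivation:
t=0: input=4 -> V=16
t=1: input=2 -> V=20
t=2: input=1 -> V=20
t=3: input=1 -> V=20
t=4: input=4 -> V=0 FIRE
t=5: input=5 -> V=20
t=6: input=3 -> V=0 FIRE
t=7: input=2 -> V=8
t=8: input=1 -> V=10
t=9: input=2 -> V=16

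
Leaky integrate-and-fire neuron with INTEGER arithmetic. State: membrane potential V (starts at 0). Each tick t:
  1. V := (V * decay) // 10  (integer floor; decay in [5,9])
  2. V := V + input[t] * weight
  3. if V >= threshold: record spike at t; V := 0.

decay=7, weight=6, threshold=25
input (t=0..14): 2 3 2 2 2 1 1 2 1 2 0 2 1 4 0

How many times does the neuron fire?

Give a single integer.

t=0: input=2 -> V=12
t=1: input=3 -> V=0 FIRE
t=2: input=2 -> V=12
t=3: input=2 -> V=20
t=4: input=2 -> V=0 FIRE
t=5: input=1 -> V=6
t=6: input=1 -> V=10
t=7: input=2 -> V=19
t=8: input=1 -> V=19
t=9: input=2 -> V=0 FIRE
t=10: input=0 -> V=0
t=11: input=2 -> V=12
t=12: input=1 -> V=14
t=13: input=4 -> V=0 FIRE
t=14: input=0 -> V=0

Answer: 4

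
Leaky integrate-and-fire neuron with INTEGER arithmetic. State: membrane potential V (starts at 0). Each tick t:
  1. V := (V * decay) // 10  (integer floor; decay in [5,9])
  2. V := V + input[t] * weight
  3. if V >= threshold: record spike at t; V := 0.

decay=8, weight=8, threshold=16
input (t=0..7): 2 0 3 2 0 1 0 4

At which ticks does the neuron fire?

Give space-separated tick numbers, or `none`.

Answer: 0 2 3 7

Derivation:
t=0: input=2 -> V=0 FIRE
t=1: input=0 -> V=0
t=2: input=3 -> V=0 FIRE
t=3: input=2 -> V=0 FIRE
t=4: input=0 -> V=0
t=5: input=1 -> V=8
t=6: input=0 -> V=6
t=7: input=4 -> V=0 FIRE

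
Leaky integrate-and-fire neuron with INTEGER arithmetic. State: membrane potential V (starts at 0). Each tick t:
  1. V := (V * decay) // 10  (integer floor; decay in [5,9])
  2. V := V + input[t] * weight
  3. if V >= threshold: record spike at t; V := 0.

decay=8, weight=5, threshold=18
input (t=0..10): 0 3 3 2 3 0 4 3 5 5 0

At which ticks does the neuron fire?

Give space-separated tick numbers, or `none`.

t=0: input=0 -> V=0
t=1: input=3 -> V=15
t=2: input=3 -> V=0 FIRE
t=3: input=2 -> V=10
t=4: input=3 -> V=0 FIRE
t=5: input=0 -> V=0
t=6: input=4 -> V=0 FIRE
t=7: input=3 -> V=15
t=8: input=5 -> V=0 FIRE
t=9: input=5 -> V=0 FIRE
t=10: input=0 -> V=0

Answer: 2 4 6 8 9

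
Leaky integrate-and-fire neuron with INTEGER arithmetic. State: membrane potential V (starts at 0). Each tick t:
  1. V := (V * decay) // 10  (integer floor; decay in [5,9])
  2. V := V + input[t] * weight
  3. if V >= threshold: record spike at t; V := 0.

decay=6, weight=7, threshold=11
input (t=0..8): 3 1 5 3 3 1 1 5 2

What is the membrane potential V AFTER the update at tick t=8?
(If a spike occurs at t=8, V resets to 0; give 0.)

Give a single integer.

Answer: 0

Derivation:
t=0: input=3 -> V=0 FIRE
t=1: input=1 -> V=7
t=2: input=5 -> V=0 FIRE
t=3: input=3 -> V=0 FIRE
t=4: input=3 -> V=0 FIRE
t=5: input=1 -> V=7
t=6: input=1 -> V=0 FIRE
t=7: input=5 -> V=0 FIRE
t=8: input=2 -> V=0 FIRE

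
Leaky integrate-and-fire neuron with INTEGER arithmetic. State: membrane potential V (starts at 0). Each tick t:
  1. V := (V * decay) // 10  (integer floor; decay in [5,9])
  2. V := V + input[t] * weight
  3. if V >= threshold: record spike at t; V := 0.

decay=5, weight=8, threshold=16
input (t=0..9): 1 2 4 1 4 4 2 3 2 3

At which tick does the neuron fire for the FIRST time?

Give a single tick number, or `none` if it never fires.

t=0: input=1 -> V=8
t=1: input=2 -> V=0 FIRE
t=2: input=4 -> V=0 FIRE
t=3: input=1 -> V=8
t=4: input=4 -> V=0 FIRE
t=5: input=4 -> V=0 FIRE
t=6: input=2 -> V=0 FIRE
t=7: input=3 -> V=0 FIRE
t=8: input=2 -> V=0 FIRE
t=9: input=3 -> V=0 FIRE

Answer: 1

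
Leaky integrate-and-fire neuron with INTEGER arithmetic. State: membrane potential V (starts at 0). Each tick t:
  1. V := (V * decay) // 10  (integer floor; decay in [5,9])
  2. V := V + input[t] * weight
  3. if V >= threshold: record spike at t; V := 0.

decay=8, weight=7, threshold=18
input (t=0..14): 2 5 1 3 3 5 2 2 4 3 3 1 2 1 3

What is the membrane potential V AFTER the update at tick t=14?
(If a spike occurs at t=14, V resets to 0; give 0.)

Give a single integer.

t=0: input=2 -> V=14
t=1: input=5 -> V=0 FIRE
t=2: input=1 -> V=7
t=3: input=3 -> V=0 FIRE
t=4: input=3 -> V=0 FIRE
t=5: input=5 -> V=0 FIRE
t=6: input=2 -> V=14
t=7: input=2 -> V=0 FIRE
t=8: input=4 -> V=0 FIRE
t=9: input=3 -> V=0 FIRE
t=10: input=3 -> V=0 FIRE
t=11: input=1 -> V=7
t=12: input=2 -> V=0 FIRE
t=13: input=1 -> V=7
t=14: input=3 -> V=0 FIRE

Answer: 0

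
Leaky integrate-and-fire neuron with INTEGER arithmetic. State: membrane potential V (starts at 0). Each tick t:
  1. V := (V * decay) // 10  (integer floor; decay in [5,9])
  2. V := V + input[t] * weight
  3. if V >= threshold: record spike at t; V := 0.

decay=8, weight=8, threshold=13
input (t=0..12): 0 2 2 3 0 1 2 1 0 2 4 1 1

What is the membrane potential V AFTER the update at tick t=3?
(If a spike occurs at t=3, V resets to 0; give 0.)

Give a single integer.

t=0: input=0 -> V=0
t=1: input=2 -> V=0 FIRE
t=2: input=2 -> V=0 FIRE
t=3: input=3 -> V=0 FIRE
t=4: input=0 -> V=0
t=5: input=1 -> V=8
t=6: input=2 -> V=0 FIRE
t=7: input=1 -> V=8
t=8: input=0 -> V=6
t=9: input=2 -> V=0 FIRE
t=10: input=4 -> V=0 FIRE
t=11: input=1 -> V=8
t=12: input=1 -> V=0 FIRE

Answer: 0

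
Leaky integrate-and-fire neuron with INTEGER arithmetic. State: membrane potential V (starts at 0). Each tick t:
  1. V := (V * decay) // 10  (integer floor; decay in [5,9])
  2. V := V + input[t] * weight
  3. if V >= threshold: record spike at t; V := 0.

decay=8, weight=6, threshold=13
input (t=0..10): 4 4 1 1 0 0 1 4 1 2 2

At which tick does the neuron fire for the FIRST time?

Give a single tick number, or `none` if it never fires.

Answer: 0

Derivation:
t=0: input=4 -> V=0 FIRE
t=1: input=4 -> V=0 FIRE
t=2: input=1 -> V=6
t=3: input=1 -> V=10
t=4: input=0 -> V=8
t=5: input=0 -> V=6
t=6: input=1 -> V=10
t=7: input=4 -> V=0 FIRE
t=8: input=1 -> V=6
t=9: input=2 -> V=0 FIRE
t=10: input=2 -> V=12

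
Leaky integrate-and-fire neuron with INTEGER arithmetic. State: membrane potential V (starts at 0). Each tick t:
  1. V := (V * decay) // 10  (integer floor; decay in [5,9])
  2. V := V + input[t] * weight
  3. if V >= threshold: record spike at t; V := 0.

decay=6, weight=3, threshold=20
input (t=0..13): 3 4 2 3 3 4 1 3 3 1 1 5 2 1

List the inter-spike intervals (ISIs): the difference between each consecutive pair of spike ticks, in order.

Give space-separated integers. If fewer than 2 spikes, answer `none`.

Answer: 6

Derivation:
t=0: input=3 -> V=9
t=1: input=4 -> V=17
t=2: input=2 -> V=16
t=3: input=3 -> V=18
t=4: input=3 -> V=19
t=5: input=4 -> V=0 FIRE
t=6: input=1 -> V=3
t=7: input=3 -> V=10
t=8: input=3 -> V=15
t=9: input=1 -> V=12
t=10: input=1 -> V=10
t=11: input=5 -> V=0 FIRE
t=12: input=2 -> V=6
t=13: input=1 -> V=6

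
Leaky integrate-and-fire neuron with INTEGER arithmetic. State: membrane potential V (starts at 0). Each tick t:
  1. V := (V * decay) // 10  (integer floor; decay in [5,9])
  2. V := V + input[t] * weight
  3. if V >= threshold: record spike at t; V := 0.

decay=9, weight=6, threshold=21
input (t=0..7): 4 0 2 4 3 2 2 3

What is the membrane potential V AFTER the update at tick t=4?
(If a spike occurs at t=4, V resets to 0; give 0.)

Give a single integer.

Answer: 18

Derivation:
t=0: input=4 -> V=0 FIRE
t=1: input=0 -> V=0
t=2: input=2 -> V=12
t=3: input=4 -> V=0 FIRE
t=4: input=3 -> V=18
t=5: input=2 -> V=0 FIRE
t=6: input=2 -> V=12
t=7: input=3 -> V=0 FIRE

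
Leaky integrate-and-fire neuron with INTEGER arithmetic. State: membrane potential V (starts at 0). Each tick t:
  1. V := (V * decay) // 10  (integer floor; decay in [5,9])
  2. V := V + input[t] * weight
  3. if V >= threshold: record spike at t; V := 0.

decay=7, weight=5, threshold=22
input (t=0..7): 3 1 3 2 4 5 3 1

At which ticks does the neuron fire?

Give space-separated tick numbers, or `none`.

Answer: 2 4 5

Derivation:
t=0: input=3 -> V=15
t=1: input=1 -> V=15
t=2: input=3 -> V=0 FIRE
t=3: input=2 -> V=10
t=4: input=4 -> V=0 FIRE
t=5: input=5 -> V=0 FIRE
t=6: input=3 -> V=15
t=7: input=1 -> V=15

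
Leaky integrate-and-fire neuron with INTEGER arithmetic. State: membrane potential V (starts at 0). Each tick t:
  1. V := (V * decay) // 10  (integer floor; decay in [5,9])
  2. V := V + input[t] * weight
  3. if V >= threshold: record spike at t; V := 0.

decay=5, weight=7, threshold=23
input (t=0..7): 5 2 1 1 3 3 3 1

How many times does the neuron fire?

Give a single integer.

Answer: 3

Derivation:
t=0: input=5 -> V=0 FIRE
t=1: input=2 -> V=14
t=2: input=1 -> V=14
t=3: input=1 -> V=14
t=4: input=3 -> V=0 FIRE
t=5: input=3 -> V=21
t=6: input=3 -> V=0 FIRE
t=7: input=1 -> V=7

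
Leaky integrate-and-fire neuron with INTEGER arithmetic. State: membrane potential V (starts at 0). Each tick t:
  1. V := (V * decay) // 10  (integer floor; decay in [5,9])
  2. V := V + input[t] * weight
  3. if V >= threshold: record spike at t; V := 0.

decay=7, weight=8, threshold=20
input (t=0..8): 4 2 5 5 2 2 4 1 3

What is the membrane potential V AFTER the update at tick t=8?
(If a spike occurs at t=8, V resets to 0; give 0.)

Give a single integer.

t=0: input=4 -> V=0 FIRE
t=1: input=2 -> V=16
t=2: input=5 -> V=0 FIRE
t=3: input=5 -> V=0 FIRE
t=4: input=2 -> V=16
t=5: input=2 -> V=0 FIRE
t=6: input=4 -> V=0 FIRE
t=7: input=1 -> V=8
t=8: input=3 -> V=0 FIRE

Answer: 0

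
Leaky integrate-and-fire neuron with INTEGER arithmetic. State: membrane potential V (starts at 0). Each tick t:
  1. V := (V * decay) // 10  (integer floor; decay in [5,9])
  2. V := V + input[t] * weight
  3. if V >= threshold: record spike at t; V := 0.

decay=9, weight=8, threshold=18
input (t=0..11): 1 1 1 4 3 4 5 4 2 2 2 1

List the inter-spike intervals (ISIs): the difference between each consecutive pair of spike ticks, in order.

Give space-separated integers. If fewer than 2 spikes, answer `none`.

t=0: input=1 -> V=8
t=1: input=1 -> V=15
t=2: input=1 -> V=0 FIRE
t=3: input=4 -> V=0 FIRE
t=4: input=3 -> V=0 FIRE
t=5: input=4 -> V=0 FIRE
t=6: input=5 -> V=0 FIRE
t=7: input=4 -> V=0 FIRE
t=8: input=2 -> V=16
t=9: input=2 -> V=0 FIRE
t=10: input=2 -> V=16
t=11: input=1 -> V=0 FIRE

Answer: 1 1 1 1 1 2 2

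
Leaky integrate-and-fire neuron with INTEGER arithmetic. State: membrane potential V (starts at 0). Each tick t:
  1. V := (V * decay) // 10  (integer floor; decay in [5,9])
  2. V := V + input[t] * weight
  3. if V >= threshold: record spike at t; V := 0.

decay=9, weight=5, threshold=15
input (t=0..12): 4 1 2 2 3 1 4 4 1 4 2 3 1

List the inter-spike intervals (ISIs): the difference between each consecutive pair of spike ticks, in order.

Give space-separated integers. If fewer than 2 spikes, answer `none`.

Answer: 3 1 2 1 2 2

Derivation:
t=0: input=4 -> V=0 FIRE
t=1: input=1 -> V=5
t=2: input=2 -> V=14
t=3: input=2 -> V=0 FIRE
t=4: input=3 -> V=0 FIRE
t=5: input=1 -> V=5
t=6: input=4 -> V=0 FIRE
t=7: input=4 -> V=0 FIRE
t=8: input=1 -> V=5
t=9: input=4 -> V=0 FIRE
t=10: input=2 -> V=10
t=11: input=3 -> V=0 FIRE
t=12: input=1 -> V=5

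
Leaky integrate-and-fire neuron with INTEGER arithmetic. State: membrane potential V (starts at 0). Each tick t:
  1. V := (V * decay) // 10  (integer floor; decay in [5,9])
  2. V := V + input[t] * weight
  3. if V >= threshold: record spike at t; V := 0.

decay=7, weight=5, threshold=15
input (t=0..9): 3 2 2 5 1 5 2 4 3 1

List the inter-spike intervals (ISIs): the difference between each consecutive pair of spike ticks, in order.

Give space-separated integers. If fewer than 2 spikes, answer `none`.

t=0: input=3 -> V=0 FIRE
t=1: input=2 -> V=10
t=2: input=2 -> V=0 FIRE
t=3: input=5 -> V=0 FIRE
t=4: input=1 -> V=5
t=5: input=5 -> V=0 FIRE
t=6: input=2 -> V=10
t=7: input=4 -> V=0 FIRE
t=8: input=3 -> V=0 FIRE
t=9: input=1 -> V=5

Answer: 2 1 2 2 1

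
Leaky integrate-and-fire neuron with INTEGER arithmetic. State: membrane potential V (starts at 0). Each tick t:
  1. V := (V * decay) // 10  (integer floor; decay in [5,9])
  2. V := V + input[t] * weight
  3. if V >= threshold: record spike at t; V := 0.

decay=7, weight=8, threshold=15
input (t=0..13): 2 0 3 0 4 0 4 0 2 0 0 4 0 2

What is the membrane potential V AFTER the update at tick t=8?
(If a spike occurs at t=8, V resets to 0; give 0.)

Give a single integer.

t=0: input=2 -> V=0 FIRE
t=1: input=0 -> V=0
t=2: input=3 -> V=0 FIRE
t=3: input=0 -> V=0
t=4: input=4 -> V=0 FIRE
t=5: input=0 -> V=0
t=6: input=4 -> V=0 FIRE
t=7: input=0 -> V=0
t=8: input=2 -> V=0 FIRE
t=9: input=0 -> V=0
t=10: input=0 -> V=0
t=11: input=4 -> V=0 FIRE
t=12: input=0 -> V=0
t=13: input=2 -> V=0 FIRE

Answer: 0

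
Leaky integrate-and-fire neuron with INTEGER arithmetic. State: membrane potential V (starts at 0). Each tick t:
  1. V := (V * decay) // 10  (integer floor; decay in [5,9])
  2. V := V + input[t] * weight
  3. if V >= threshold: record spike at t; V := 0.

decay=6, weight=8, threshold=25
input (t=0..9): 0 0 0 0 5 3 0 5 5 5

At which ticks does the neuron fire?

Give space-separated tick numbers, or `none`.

t=0: input=0 -> V=0
t=1: input=0 -> V=0
t=2: input=0 -> V=0
t=3: input=0 -> V=0
t=4: input=5 -> V=0 FIRE
t=5: input=3 -> V=24
t=6: input=0 -> V=14
t=7: input=5 -> V=0 FIRE
t=8: input=5 -> V=0 FIRE
t=9: input=5 -> V=0 FIRE

Answer: 4 7 8 9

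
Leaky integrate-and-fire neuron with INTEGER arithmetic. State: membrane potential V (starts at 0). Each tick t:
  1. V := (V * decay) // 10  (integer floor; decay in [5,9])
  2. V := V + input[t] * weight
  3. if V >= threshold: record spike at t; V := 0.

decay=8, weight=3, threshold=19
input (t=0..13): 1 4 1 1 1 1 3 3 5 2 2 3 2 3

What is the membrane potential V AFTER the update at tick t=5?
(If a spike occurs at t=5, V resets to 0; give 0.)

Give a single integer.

t=0: input=1 -> V=3
t=1: input=4 -> V=14
t=2: input=1 -> V=14
t=3: input=1 -> V=14
t=4: input=1 -> V=14
t=5: input=1 -> V=14
t=6: input=3 -> V=0 FIRE
t=7: input=3 -> V=9
t=8: input=5 -> V=0 FIRE
t=9: input=2 -> V=6
t=10: input=2 -> V=10
t=11: input=3 -> V=17
t=12: input=2 -> V=0 FIRE
t=13: input=3 -> V=9

Answer: 14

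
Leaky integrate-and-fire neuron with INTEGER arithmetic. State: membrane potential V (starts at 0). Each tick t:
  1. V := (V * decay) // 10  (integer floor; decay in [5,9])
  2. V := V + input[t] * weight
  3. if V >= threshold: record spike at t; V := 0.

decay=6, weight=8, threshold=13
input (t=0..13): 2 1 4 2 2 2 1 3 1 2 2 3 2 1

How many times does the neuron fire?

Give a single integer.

Answer: 10

Derivation:
t=0: input=2 -> V=0 FIRE
t=1: input=1 -> V=8
t=2: input=4 -> V=0 FIRE
t=3: input=2 -> V=0 FIRE
t=4: input=2 -> V=0 FIRE
t=5: input=2 -> V=0 FIRE
t=6: input=1 -> V=8
t=7: input=3 -> V=0 FIRE
t=8: input=1 -> V=8
t=9: input=2 -> V=0 FIRE
t=10: input=2 -> V=0 FIRE
t=11: input=3 -> V=0 FIRE
t=12: input=2 -> V=0 FIRE
t=13: input=1 -> V=8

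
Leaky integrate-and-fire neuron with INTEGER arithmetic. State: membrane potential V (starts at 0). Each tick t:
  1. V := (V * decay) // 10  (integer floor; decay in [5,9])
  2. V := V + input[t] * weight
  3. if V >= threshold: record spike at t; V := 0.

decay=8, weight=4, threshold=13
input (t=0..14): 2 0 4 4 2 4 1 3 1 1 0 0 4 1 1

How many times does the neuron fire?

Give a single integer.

t=0: input=2 -> V=8
t=1: input=0 -> V=6
t=2: input=4 -> V=0 FIRE
t=3: input=4 -> V=0 FIRE
t=4: input=2 -> V=8
t=5: input=4 -> V=0 FIRE
t=6: input=1 -> V=4
t=7: input=3 -> V=0 FIRE
t=8: input=1 -> V=4
t=9: input=1 -> V=7
t=10: input=0 -> V=5
t=11: input=0 -> V=4
t=12: input=4 -> V=0 FIRE
t=13: input=1 -> V=4
t=14: input=1 -> V=7

Answer: 5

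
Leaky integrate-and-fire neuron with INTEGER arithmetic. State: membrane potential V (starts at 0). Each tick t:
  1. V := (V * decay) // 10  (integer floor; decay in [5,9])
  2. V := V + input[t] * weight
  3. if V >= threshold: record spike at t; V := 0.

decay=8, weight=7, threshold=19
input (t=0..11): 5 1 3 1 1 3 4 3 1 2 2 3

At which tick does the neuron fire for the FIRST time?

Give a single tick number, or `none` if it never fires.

Answer: 0

Derivation:
t=0: input=5 -> V=0 FIRE
t=1: input=1 -> V=7
t=2: input=3 -> V=0 FIRE
t=3: input=1 -> V=7
t=4: input=1 -> V=12
t=5: input=3 -> V=0 FIRE
t=6: input=4 -> V=0 FIRE
t=7: input=3 -> V=0 FIRE
t=8: input=1 -> V=7
t=9: input=2 -> V=0 FIRE
t=10: input=2 -> V=14
t=11: input=3 -> V=0 FIRE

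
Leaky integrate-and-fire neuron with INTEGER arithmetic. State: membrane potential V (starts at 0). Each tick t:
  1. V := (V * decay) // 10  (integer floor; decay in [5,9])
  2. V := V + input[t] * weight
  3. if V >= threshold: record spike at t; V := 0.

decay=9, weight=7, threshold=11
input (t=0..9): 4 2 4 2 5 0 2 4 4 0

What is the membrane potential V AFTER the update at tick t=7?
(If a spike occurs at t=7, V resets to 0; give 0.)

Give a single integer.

t=0: input=4 -> V=0 FIRE
t=1: input=2 -> V=0 FIRE
t=2: input=4 -> V=0 FIRE
t=3: input=2 -> V=0 FIRE
t=4: input=5 -> V=0 FIRE
t=5: input=0 -> V=0
t=6: input=2 -> V=0 FIRE
t=7: input=4 -> V=0 FIRE
t=8: input=4 -> V=0 FIRE
t=9: input=0 -> V=0

Answer: 0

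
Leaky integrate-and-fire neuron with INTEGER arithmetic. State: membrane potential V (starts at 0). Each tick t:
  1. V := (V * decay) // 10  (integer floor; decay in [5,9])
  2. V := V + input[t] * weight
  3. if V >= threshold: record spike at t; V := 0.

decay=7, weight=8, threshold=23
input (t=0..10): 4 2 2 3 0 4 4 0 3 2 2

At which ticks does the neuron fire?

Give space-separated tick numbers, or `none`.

t=0: input=4 -> V=0 FIRE
t=1: input=2 -> V=16
t=2: input=2 -> V=0 FIRE
t=3: input=3 -> V=0 FIRE
t=4: input=0 -> V=0
t=5: input=4 -> V=0 FIRE
t=6: input=4 -> V=0 FIRE
t=7: input=0 -> V=0
t=8: input=3 -> V=0 FIRE
t=9: input=2 -> V=16
t=10: input=2 -> V=0 FIRE

Answer: 0 2 3 5 6 8 10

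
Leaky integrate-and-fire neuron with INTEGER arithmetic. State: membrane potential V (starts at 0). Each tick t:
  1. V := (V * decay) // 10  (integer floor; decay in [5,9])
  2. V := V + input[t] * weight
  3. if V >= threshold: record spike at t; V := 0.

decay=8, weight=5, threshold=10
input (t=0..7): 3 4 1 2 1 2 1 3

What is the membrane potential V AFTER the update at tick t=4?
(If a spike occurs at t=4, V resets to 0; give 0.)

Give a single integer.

Answer: 5

Derivation:
t=0: input=3 -> V=0 FIRE
t=1: input=4 -> V=0 FIRE
t=2: input=1 -> V=5
t=3: input=2 -> V=0 FIRE
t=4: input=1 -> V=5
t=5: input=2 -> V=0 FIRE
t=6: input=1 -> V=5
t=7: input=3 -> V=0 FIRE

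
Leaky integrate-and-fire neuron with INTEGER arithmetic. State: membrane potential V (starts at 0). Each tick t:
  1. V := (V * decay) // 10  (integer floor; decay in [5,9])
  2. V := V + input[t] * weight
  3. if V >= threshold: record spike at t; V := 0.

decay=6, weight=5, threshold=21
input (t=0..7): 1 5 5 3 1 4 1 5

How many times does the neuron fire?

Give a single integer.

t=0: input=1 -> V=5
t=1: input=5 -> V=0 FIRE
t=2: input=5 -> V=0 FIRE
t=3: input=3 -> V=15
t=4: input=1 -> V=14
t=5: input=4 -> V=0 FIRE
t=6: input=1 -> V=5
t=7: input=5 -> V=0 FIRE

Answer: 4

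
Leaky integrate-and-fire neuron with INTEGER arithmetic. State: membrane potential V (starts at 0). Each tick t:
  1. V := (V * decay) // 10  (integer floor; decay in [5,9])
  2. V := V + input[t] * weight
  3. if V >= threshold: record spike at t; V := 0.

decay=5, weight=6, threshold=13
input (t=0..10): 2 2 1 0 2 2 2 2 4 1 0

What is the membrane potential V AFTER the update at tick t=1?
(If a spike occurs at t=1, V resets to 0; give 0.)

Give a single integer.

t=0: input=2 -> V=12
t=1: input=2 -> V=0 FIRE
t=2: input=1 -> V=6
t=3: input=0 -> V=3
t=4: input=2 -> V=0 FIRE
t=5: input=2 -> V=12
t=6: input=2 -> V=0 FIRE
t=7: input=2 -> V=12
t=8: input=4 -> V=0 FIRE
t=9: input=1 -> V=6
t=10: input=0 -> V=3

Answer: 0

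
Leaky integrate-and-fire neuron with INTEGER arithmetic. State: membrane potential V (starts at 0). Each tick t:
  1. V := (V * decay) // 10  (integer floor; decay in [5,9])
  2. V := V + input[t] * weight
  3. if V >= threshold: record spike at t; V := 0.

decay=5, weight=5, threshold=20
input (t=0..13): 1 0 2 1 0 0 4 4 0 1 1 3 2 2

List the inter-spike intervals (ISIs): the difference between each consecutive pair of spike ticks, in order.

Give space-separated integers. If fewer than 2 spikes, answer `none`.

Answer: 1

Derivation:
t=0: input=1 -> V=5
t=1: input=0 -> V=2
t=2: input=2 -> V=11
t=3: input=1 -> V=10
t=4: input=0 -> V=5
t=5: input=0 -> V=2
t=6: input=4 -> V=0 FIRE
t=7: input=4 -> V=0 FIRE
t=8: input=0 -> V=0
t=9: input=1 -> V=5
t=10: input=1 -> V=7
t=11: input=3 -> V=18
t=12: input=2 -> V=19
t=13: input=2 -> V=19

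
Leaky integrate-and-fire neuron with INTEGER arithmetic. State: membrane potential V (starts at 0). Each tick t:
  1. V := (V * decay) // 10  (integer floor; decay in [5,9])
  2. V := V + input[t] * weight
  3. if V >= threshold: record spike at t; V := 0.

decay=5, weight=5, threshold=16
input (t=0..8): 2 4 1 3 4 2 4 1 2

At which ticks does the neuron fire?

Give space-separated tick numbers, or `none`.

t=0: input=2 -> V=10
t=1: input=4 -> V=0 FIRE
t=2: input=1 -> V=5
t=3: input=3 -> V=0 FIRE
t=4: input=4 -> V=0 FIRE
t=5: input=2 -> V=10
t=6: input=4 -> V=0 FIRE
t=7: input=1 -> V=5
t=8: input=2 -> V=12

Answer: 1 3 4 6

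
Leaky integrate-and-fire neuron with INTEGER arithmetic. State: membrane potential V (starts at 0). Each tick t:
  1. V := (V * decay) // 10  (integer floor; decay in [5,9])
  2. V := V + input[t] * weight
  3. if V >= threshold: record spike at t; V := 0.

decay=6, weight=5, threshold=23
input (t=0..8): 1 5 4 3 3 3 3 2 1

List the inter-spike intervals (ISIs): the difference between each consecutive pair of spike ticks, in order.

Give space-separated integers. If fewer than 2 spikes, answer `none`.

Answer: 2 2

Derivation:
t=0: input=1 -> V=5
t=1: input=5 -> V=0 FIRE
t=2: input=4 -> V=20
t=3: input=3 -> V=0 FIRE
t=4: input=3 -> V=15
t=5: input=3 -> V=0 FIRE
t=6: input=3 -> V=15
t=7: input=2 -> V=19
t=8: input=1 -> V=16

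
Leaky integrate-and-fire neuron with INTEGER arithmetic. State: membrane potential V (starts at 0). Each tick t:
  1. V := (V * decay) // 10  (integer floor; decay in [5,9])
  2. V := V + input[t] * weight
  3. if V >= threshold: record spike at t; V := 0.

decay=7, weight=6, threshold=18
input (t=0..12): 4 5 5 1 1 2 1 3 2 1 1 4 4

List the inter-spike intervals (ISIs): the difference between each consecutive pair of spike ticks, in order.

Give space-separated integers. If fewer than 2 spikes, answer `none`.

Answer: 1 1 3 2 4 1

Derivation:
t=0: input=4 -> V=0 FIRE
t=1: input=5 -> V=0 FIRE
t=2: input=5 -> V=0 FIRE
t=3: input=1 -> V=6
t=4: input=1 -> V=10
t=5: input=2 -> V=0 FIRE
t=6: input=1 -> V=6
t=7: input=3 -> V=0 FIRE
t=8: input=2 -> V=12
t=9: input=1 -> V=14
t=10: input=1 -> V=15
t=11: input=4 -> V=0 FIRE
t=12: input=4 -> V=0 FIRE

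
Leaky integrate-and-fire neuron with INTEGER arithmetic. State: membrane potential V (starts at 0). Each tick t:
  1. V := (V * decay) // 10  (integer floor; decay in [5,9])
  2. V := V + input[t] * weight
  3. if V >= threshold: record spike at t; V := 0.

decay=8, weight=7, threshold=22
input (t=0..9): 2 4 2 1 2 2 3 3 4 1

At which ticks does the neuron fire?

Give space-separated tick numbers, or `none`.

t=0: input=2 -> V=14
t=1: input=4 -> V=0 FIRE
t=2: input=2 -> V=14
t=3: input=1 -> V=18
t=4: input=2 -> V=0 FIRE
t=5: input=2 -> V=14
t=6: input=3 -> V=0 FIRE
t=7: input=3 -> V=21
t=8: input=4 -> V=0 FIRE
t=9: input=1 -> V=7

Answer: 1 4 6 8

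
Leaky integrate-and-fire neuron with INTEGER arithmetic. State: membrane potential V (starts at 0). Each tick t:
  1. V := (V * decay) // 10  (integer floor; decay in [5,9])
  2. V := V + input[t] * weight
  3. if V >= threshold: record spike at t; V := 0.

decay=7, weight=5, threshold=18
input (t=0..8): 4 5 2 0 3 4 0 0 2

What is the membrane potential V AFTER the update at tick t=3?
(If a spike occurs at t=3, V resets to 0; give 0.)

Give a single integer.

t=0: input=4 -> V=0 FIRE
t=1: input=5 -> V=0 FIRE
t=2: input=2 -> V=10
t=3: input=0 -> V=7
t=4: input=3 -> V=0 FIRE
t=5: input=4 -> V=0 FIRE
t=6: input=0 -> V=0
t=7: input=0 -> V=0
t=8: input=2 -> V=10

Answer: 7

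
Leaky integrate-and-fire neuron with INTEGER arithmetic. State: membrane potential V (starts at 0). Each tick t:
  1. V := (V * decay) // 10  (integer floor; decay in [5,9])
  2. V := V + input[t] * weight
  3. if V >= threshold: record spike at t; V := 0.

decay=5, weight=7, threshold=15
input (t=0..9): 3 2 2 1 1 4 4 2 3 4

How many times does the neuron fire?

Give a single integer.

Answer: 6

Derivation:
t=0: input=3 -> V=0 FIRE
t=1: input=2 -> V=14
t=2: input=2 -> V=0 FIRE
t=3: input=1 -> V=7
t=4: input=1 -> V=10
t=5: input=4 -> V=0 FIRE
t=6: input=4 -> V=0 FIRE
t=7: input=2 -> V=14
t=8: input=3 -> V=0 FIRE
t=9: input=4 -> V=0 FIRE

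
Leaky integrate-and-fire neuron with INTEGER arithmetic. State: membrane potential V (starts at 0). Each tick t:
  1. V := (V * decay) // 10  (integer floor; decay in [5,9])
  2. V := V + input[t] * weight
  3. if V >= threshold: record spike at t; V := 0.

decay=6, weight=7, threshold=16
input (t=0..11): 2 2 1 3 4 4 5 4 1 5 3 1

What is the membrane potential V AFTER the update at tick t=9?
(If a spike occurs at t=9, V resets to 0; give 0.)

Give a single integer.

t=0: input=2 -> V=14
t=1: input=2 -> V=0 FIRE
t=2: input=1 -> V=7
t=3: input=3 -> V=0 FIRE
t=4: input=4 -> V=0 FIRE
t=5: input=4 -> V=0 FIRE
t=6: input=5 -> V=0 FIRE
t=7: input=4 -> V=0 FIRE
t=8: input=1 -> V=7
t=9: input=5 -> V=0 FIRE
t=10: input=3 -> V=0 FIRE
t=11: input=1 -> V=7

Answer: 0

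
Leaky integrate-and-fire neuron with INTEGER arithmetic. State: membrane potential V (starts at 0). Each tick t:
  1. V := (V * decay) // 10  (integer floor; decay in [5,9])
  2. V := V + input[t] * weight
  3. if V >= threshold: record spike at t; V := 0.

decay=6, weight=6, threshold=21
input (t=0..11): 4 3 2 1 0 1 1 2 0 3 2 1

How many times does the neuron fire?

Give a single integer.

t=0: input=4 -> V=0 FIRE
t=1: input=3 -> V=18
t=2: input=2 -> V=0 FIRE
t=3: input=1 -> V=6
t=4: input=0 -> V=3
t=5: input=1 -> V=7
t=6: input=1 -> V=10
t=7: input=2 -> V=18
t=8: input=0 -> V=10
t=9: input=3 -> V=0 FIRE
t=10: input=2 -> V=12
t=11: input=1 -> V=13

Answer: 3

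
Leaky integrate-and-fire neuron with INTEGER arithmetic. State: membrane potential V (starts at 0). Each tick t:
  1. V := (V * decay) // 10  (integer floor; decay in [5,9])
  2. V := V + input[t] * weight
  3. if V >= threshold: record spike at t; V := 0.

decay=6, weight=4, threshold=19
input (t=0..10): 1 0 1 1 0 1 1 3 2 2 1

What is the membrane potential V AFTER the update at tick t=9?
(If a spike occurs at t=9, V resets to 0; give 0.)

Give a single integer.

Answer: 18

Derivation:
t=0: input=1 -> V=4
t=1: input=0 -> V=2
t=2: input=1 -> V=5
t=3: input=1 -> V=7
t=4: input=0 -> V=4
t=5: input=1 -> V=6
t=6: input=1 -> V=7
t=7: input=3 -> V=16
t=8: input=2 -> V=17
t=9: input=2 -> V=18
t=10: input=1 -> V=14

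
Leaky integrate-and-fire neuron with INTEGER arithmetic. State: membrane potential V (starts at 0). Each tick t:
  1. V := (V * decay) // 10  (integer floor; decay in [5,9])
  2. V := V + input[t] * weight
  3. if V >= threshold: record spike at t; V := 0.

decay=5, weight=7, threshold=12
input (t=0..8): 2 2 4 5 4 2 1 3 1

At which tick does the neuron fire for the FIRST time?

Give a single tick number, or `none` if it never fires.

Answer: 0

Derivation:
t=0: input=2 -> V=0 FIRE
t=1: input=2 -> V=0 FIRE
t=2: input=4 -> V=0 FIRE
t=3: input=5 -> V=0 FIRE
t=4: input=4 -> V=0 FIRE
t=5: input=2 -> V=0 FIRE
t=6: input=1 -> V=7
t=7: input=3 -> V=0 FIRE
t=8: input=1 -> V=7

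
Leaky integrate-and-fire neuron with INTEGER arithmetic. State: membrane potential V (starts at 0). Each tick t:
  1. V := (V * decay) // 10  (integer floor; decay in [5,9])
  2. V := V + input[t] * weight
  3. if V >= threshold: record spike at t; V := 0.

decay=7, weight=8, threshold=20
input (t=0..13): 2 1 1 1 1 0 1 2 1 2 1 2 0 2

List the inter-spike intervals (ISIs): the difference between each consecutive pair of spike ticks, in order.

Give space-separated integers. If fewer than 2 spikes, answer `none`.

t=0: input=2 -> V=16
t=1: input=1 -> V=19
t=2: input=1 -> V=0 FIRE
t=3: input=1 -> V=8
t=4: input=1 -> V=13
t=5: input=0 -> V=9
t=6: input=1 -> V=14
t=7: input=2 -> V=0 FIRE
t=8: input=1 -> V=8
t=9: input=2 -> V=0 FIRE
t=10: input=1 -> V=8
t=11: input=2 -> V=0 FIRE
t=12: input=0 -> V=0
t=13: input=2 -> V=16

Answer: 5 2 2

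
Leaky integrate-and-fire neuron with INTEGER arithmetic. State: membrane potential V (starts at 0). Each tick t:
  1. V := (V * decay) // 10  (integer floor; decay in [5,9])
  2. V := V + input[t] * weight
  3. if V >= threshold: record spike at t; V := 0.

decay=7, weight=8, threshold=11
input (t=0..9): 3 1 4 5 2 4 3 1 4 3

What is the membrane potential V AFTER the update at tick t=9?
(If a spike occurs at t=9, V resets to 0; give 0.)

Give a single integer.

Answer: 0

Derivation:
t=0: input=3 -> V=0 FIRE
t=1: input=1 -> V=8
t=2: input=4 -> V=0 FIRE
t=3: input=5 -> V=0 FIRE
t=4: input=2 -> V=0 FIRE
t=5: input=4 -> V=0 FIRE
t=6: input=3 -> V=0 FIRE
t=7: input=1 -> V=8
t=8: input=4 -> V=0 FIRE
t=9: input=3 -> V=0 FIRE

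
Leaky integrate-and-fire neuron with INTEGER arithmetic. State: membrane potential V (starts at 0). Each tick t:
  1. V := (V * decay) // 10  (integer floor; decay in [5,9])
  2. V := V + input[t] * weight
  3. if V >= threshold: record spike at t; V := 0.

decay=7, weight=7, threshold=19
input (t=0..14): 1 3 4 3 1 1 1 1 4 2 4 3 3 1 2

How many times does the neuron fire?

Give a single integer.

Answer: 7

Derivation:
t=0: input=1 -> V=7
t=1: input=3 -> V=0 FIRE
t=2: input=4 -> V=0 FIRE
t=3: input=3 -> V=0 FIRE
t=4: input=1 -> V=7
t=5: input=1 -> V=11
t=6: input=1 -> V=14
t=7: input=1 -> V=16
t=8: input=4 -> V=0 FIRE
t=9: input=2 -> V=14
t=10: input=4 -> V=0 FIRE
t=11: input=3 -> V=0 FIRE
t=12: input=3 -> V=0 FIRE
t=13: input=1 -> V=7
t=14: input=2 -> V=18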